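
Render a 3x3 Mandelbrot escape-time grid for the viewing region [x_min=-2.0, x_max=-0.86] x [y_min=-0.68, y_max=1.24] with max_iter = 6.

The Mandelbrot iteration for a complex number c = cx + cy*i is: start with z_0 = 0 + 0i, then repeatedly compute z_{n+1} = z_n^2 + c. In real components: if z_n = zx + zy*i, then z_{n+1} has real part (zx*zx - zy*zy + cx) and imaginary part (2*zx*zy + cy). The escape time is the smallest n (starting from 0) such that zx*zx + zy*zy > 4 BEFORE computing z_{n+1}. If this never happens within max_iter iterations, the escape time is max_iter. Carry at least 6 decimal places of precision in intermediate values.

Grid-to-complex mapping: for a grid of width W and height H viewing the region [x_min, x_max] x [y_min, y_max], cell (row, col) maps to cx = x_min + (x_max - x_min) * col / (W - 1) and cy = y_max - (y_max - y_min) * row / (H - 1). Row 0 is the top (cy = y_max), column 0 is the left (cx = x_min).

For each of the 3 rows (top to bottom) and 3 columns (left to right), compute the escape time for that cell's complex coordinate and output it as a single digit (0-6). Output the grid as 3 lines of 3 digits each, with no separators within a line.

Answer: 123
156
134

Derivation:
(row=0, col=0): c = -2.0000 + 1.2400i → escape time 1
(row=0, col=1): c = -1.4300 + 1.2400i → escape time 2
(row=0, col=2): c = -0.8600 + 1.2400i → escape time 3
(row=1, col=0): c = -2.0000 + 0.2800i → escape time 1
(row=1, col=1): c = -1.4300 + 0.2800i → escape time 5
(row=1, col=2): c = -0.8600 + 0.2800i → escape time 6
(row=2, col=0): c = -2.0000 + -0.6800i → escape time 1
(row=2, col=1): c = -1.4300 + -0.6800i → escape time 3
(row=2, col=2): c = -0.8600 + -0.6800i → escape time 4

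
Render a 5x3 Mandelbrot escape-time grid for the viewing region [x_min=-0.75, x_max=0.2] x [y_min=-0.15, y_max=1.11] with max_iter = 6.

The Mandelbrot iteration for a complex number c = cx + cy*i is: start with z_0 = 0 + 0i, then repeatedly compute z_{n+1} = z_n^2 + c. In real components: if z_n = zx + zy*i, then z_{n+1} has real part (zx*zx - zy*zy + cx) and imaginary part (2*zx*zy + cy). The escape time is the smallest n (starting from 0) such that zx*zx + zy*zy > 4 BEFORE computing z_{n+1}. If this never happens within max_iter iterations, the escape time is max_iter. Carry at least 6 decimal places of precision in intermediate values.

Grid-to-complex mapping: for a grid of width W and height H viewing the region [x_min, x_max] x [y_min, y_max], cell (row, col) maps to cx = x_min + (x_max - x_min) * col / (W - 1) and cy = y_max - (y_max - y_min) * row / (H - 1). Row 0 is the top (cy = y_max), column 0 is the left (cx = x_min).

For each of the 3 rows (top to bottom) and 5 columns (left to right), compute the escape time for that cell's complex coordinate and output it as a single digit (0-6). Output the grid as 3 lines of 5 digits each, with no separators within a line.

(row=0, col=0): c = -0.7500 + 1.1100i → escape time 3
(row=0, col=1): c = -0.5125 + 1.1100i → escape time 3
(row=0, col=2): c = -0.2750 + 1.1100i → escape time 5
(row=0, col=3): c = -0.0375 + 1.1100i → escape time 4
(row=0, col=4): c = 0.2000 + 1.1100i → escape time 3
(row=1, col=0): c = -0.7500 + 0.4800i → escape time 6
(row=1, col=1): c = -0.5125 + 0.4800i → escape time 6
(row=1, col=2): c = -0.2750 + 0.4800i → escape time 6
(row=1, col=3): c = -0.0375 + 0.4800i → escape time 6
(row=1, col=4): c = 0.2000 + 0.4800i → escape time 6
(row=2, col=0): c = -0.7500 + -0.1500i → escape time 6
(row=2, col=1): c = -0.5125 + -0.1500i → escape time 6
(row=2, col=2): c = -0.2750 + -0.1500i → escape time 6
(row=2, col=3): c = -0.0375 + -0.1500i → escape time 6
(row=2, col=4): c = 0.2000 + -0.1500i → escape time 6

Answer: 33543
66666
66666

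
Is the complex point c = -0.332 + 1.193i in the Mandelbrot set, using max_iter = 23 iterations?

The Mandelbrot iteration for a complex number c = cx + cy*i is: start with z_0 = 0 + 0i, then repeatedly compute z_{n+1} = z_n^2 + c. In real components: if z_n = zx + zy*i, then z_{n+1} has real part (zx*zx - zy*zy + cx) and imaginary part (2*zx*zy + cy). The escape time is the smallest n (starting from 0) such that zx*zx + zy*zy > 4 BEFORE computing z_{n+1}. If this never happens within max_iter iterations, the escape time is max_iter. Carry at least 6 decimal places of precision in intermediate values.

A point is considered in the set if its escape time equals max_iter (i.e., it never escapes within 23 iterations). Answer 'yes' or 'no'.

Answer: no

Derivation:
z_0 = 0 + 0i, c = -0.3320 + 1.1930i
Iter 1: z = -0.3320 + 1.1930i, |z|^2 = 1.5335
Iter 2: z = -1.6450 + 0.4008i, |z|^2 = 2.8668
Iter 3: z = 2.2134 + -0.1258i, |z|^2 = 4.9151
Escaped at iteration 3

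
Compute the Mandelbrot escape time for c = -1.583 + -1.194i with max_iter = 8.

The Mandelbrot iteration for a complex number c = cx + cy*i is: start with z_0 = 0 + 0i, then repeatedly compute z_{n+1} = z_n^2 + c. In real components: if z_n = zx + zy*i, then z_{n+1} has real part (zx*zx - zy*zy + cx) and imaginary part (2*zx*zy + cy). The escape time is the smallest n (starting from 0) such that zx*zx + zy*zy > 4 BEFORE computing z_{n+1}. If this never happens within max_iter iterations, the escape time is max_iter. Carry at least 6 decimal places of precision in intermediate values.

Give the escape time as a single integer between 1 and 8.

Answer: 2

Derivation:
z_0 = 0 + 0i, c = -1.5830 + -1.1940i
Iter 1: z = -1.5830 + -1.1940i, |z|^2 = 3.9315
Iter 2: z = -0.5027 + 2.5862i, |z|^2 = 6.9412
Escaped at iteration 2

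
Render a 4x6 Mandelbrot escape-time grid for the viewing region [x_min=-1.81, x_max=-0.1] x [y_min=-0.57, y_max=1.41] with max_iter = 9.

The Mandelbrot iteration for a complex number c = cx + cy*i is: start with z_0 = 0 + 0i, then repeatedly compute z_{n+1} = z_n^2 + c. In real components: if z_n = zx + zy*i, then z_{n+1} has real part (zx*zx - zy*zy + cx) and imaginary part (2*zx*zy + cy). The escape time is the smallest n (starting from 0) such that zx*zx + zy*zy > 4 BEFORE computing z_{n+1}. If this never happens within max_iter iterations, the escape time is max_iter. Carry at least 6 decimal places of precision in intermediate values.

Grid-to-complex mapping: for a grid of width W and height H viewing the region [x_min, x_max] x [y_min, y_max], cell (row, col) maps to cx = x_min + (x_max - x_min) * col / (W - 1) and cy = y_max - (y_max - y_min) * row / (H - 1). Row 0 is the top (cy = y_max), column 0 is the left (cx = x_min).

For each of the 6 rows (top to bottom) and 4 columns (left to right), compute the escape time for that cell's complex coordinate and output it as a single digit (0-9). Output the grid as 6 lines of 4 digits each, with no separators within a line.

(row=0, col=0): c = -1.8100 + 1.4100i → escape time 1
(row=0, col=1): c = -1.2400 + 1.4100i → escape time 2
(row=0, col=2): c = -0.6700 + 1.4100i → escape time 2
(row=0, col=3): c = -0.1000 + 1.4100i → escape time 2
(row=1, col=0): c = -1.8100 + 1.0140i → escape time 1
(row=1, col=1): c = -1.2400 + 1.0140i → escape time 3
(row=1, col=2): c = -0.6700 + 1.0140i → escape time 3
(row=1, col=3): c = -0.1000 + 1.0140i → escape time 8
(row=2, col=0): c = -1.8100 + 0.6180i → escape time 3
(row=2, col=1): c = -1.2400 + 0.6180i → escape time 3
(row=2, col=2): c = -0.6700 + 0.6180i → escape time 7
(row=2, col=3): c = -0.1000 + 0.6180i → escape time 9
(row=3, col=0): c = -1.8100 + 0.2220i → escape time 4
(row=3, col=1): c = -1.2400 + 0.2220i → escape time 9
(row=3, col=2): c = -0.6700 + 0.2220i → escape time 9
(row=3, col=3): c = -0.1000 + 0.2220i → escape time 9
(row=4, col=0): c = -1.8100 + -0.1740i → escape time 4
(row=4, col=1): c = -1.2400 + -0.1740i → escape time 9
(row=4, col=2): c = -0.6700 + -0.1740i → escape time 9
(row=4, col=3): c = -0.1000 + -0.1740i → escape time 9
(row=5, col=0): c = -1.8100 + -0.5700i → escape time 3
(row=5, col=1): c = -1.2400 + -0.5700i → escape time 3
(row=5, col=2): c = -0.6700 + -0.5700i → escape time 7
(row=5, col=3): c = -0.1000 + -0.5700i → escape time 9

Answer: 1222
1338
3379
4999
4999
3379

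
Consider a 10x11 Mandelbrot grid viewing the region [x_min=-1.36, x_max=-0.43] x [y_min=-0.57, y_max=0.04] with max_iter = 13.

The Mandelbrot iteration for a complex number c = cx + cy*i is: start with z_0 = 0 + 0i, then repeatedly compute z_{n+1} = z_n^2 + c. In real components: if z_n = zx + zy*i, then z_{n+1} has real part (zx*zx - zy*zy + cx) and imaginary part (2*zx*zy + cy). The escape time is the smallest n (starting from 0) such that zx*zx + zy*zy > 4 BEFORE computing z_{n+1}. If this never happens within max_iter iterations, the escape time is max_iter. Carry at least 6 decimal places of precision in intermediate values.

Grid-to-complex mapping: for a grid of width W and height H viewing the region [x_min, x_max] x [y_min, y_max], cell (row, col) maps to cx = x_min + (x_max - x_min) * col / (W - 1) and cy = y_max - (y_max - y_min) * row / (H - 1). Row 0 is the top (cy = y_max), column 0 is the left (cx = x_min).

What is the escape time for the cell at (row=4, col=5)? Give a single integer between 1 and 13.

z_0 = 0 + 0i, c = -0.8433 + -0.2040i
Iter 1: z = -0.8433 + -0.2040i, |z|^2 = 0.7528
Iter 2: z = -0.1737 + 0.1401i, |z|^2 = 0.0498
Iter 3: z = -0.8328 + -0.2527i, |z|^2 = 0.7574
Iter 4: z = -0.2137 + 0.2168i, |z|^2 = 0.0927
Iter 5: z = -0.8447 + -0.2967i, |z|^2 = 0.8015
Iter 6: z = -0.2178 + 0.2972i, |z|^2 = 0.1358
Iter 7: z = -0.8842 + -0.3335i, |z|^2 = 0.8930
Iter 8: z = -0.1727 + 0.3857i, |z|^2 = 0.1786
Iter 9: z = -0.9623 + -0.3372i, |z|^2 = 1.0397
Iter 10: z = -0.0311 + 0.4450i, |z|^2 = 0.1990
Iter 11: z = -1.0404 + -0.2317i, |z|^2 = 1.1362
Iter 12: z = 0.1855 + 0.2781i, |z|^2 = 0.1117

Answer: 13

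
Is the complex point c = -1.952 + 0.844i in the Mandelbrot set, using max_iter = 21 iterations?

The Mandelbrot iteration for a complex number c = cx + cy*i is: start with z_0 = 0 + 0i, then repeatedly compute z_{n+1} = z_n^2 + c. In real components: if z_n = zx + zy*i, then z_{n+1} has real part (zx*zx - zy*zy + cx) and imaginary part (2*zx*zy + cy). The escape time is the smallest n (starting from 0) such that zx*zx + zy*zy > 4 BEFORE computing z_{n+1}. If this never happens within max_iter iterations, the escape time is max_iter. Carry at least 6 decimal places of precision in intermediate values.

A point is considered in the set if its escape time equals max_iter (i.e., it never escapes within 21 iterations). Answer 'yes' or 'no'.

Answer: no

Derivation:
z_0 = 0 + 0i, c = -1.9520 + 0.8440i
Iter 1: z = -1.9520 + 0.8440i, |z|^2 = 4.5226
Escaped at iteration 1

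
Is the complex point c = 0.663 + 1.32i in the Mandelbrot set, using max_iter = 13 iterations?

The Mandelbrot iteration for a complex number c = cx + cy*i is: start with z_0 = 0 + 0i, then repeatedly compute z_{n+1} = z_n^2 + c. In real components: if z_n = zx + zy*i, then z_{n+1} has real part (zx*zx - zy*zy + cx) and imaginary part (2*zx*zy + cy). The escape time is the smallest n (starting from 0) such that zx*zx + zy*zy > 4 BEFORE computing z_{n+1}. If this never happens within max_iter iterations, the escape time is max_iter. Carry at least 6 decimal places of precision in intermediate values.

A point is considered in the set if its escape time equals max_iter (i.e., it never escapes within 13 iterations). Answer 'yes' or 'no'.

Answer: no

Derivation:
z_0 = 0 + 0i, c = 0.6630 + 1.3200i
Iter 1: z = 0.6630 + 1.3200i, |z|^2 = 2.1820
Iter 2: z = -0.6398 + 3.0703i, |z|^2 = 9.8362
Escaped at iteration 2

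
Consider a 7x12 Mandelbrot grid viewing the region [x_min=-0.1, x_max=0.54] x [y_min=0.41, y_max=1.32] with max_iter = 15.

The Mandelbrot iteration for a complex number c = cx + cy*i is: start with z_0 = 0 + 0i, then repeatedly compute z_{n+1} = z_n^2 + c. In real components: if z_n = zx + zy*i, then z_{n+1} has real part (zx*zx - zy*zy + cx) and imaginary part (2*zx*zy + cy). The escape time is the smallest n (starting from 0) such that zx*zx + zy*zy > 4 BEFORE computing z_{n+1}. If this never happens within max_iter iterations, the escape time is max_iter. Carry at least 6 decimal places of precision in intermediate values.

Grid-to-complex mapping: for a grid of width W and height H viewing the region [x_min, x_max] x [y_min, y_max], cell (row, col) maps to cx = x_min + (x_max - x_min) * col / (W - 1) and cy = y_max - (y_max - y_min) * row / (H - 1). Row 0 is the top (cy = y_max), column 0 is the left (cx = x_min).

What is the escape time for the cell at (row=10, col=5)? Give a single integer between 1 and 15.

Answer: 6

Derivation:
z_0 = 0 + 0i, c = 0.4333 + 0.4927i
Iter 1: z = 0.4333 + 0.4927i, |z|^2 = 0.4306
Iter 2: z = 0.3783 + 0.9198i, |z|^2 = 0.9891
Iter 3: z = -0.2695 + 1.1887i, |z|^2 = 1.4856
Iter 4: z = -0.9070 + -0.1479i, |z|^2 = 0.8445
Iter 5: z = 1.2341 + 0.7611i, |z|^2 = 2.1022
Iter 6: z = 1.3770 + 2.3712i, |z|^2 = 7.5187
Escaped at iteration 6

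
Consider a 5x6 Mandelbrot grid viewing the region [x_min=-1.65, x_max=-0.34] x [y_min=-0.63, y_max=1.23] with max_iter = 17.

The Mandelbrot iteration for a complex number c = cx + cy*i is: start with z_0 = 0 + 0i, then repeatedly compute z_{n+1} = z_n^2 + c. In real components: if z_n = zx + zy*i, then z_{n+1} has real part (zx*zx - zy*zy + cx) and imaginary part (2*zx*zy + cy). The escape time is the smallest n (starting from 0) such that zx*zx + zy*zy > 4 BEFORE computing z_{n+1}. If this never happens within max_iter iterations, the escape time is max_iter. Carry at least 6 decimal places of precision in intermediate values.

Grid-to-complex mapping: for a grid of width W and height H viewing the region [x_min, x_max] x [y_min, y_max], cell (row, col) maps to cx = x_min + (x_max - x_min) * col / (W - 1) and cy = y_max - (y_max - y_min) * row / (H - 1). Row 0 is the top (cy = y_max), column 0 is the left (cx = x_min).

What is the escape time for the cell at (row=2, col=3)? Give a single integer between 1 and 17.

z_0 = 0 + 0i, c = -0.6675 + 0.4860i
Iter 1: z = -0.6675 + 0.4860i, |z|^2 = 0.6818
Iter 2: z = -0.4581 + -0.1628i, |z|^2 = 0.2364
Iter 3: z = -0.4841 + 0.6352i, |z|^2 = 0.6378
Iter 4: z = -0.8366 + -0.1290i, |z|^2 = 0.7165
Iter 5: z = 0.0157 + 0.7018i, |z|^2 = 0.4928
Iter 6: z = -1.1598 + 0.5081i, |z|^2 = 1.6034
Iter 7: z = 0.4196 + -0.6926i, |z|^2 = 0.6557
Iter 8: z = -0.9712 + -0.0952i, |z|^2 = 0.9522
Iter 9: z = 0.2666 + 0.6708i, |z|^2 = 0.5211
Iter 10: z = -1.0464 + 0.8437i, |z|^2 = 1.8068
Iter 11: z = -0.2842 + -1.2797i, |z|^2 = 1.7183
Iter 12: z = -2.2243 + 1.2134i, |z|^2 = 6.4197
Escaped at iteration 12

Answer: 12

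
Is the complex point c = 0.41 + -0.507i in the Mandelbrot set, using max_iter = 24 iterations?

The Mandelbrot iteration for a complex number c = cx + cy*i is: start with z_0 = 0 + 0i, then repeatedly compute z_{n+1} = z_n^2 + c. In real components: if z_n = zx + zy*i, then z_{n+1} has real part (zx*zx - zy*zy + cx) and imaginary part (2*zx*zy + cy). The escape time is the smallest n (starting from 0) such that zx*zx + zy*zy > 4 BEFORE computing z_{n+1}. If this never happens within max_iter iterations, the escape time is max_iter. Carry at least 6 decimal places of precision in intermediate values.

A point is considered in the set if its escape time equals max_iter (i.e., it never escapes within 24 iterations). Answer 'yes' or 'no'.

z_0 = 0 + 0i, c = 0.4100 + -0.5070i
Iter 1: z = 0.4100 + -0.5070i, |z|^2 = 0.4251
Iter 2: z = 0.3211 + -0.9227i, |z|^2 = 0.9545
Iter 3: z = -0.3384 + -1.0995i, |z|^2 = 1.3234
Iter 4: z = -0.6844 + 0.2371i, |z|^2 = 0.5246
Iter 5: z = 0.8222 + -0.8315i, |z|^2 = 1.3674
Iter 6: z = 0.3946 + -1.8743i, |z|^2 = 3.6687
Iter 7: z = -2.9473 + -1.9861i, |z|^2 = 12.6312
Escaped at iteration 7

Answer: no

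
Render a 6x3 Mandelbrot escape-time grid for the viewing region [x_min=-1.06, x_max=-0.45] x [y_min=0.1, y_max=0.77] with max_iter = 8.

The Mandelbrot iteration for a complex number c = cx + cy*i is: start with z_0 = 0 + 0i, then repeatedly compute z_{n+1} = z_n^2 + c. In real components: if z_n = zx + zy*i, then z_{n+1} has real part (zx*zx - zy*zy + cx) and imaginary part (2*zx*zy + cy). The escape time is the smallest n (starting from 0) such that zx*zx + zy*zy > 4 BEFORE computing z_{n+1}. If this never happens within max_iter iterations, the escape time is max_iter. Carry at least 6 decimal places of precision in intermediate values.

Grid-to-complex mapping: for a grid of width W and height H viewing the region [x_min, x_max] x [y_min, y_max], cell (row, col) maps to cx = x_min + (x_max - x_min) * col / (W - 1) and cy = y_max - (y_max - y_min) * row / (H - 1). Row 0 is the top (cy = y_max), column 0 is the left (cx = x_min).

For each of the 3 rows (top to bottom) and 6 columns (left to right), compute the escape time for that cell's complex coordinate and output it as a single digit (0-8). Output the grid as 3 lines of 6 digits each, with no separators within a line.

(row=0, col=0): c = -1.0600 + 0.7700i → escape time 3
(row=0, col=1): c = -0.9380 + 0.7700i → escape time 4
(row=0, col=2): c = -0.8160 + 0.7700i → escape time 4
(row=0, col=3): c = -0.6940 + 0.7700i → escape time 4
(row=0, col=4): c = -0.5720 + 0.7700i → escape time 5
(row=0, col=5): c = -0.4500 + 0.7700i → escape time 6
(row=1, col=0): c = -1.0600 + 0.4350i → escape time 6
(row=1, col=1): c = -0.9380 + 0.4350i → escape time 6
(row=1, col=2): c = -0.8160 + 0.4350i → escape time 7
(row=1, col=3): c = -0.6940 + 0.4350i → escape time 8
(row=1, col=4): c = -0.5720 + 0.4350i → escape time 8
(row=1, col=5): c = -0.4500 + 0.4350i → escape time 8
(row=2, col=0): c = -1.0600 + 0.1000i → escape time 8
(row=2, col=1): c = -0.9380 + 0.1000i → escape time 8
(row=2, col=2): c = -0.8160 + 0.1000i → escape time 8
(row=2, col=3): c = -0.6940 + 0.1000i → escape time 8
(row=2, col=4): c = -0.5720 + 0.1000i → escape time 8
(row=2, col=5): c = -0.4500 + 0.1000i → escape time 8

Answer: 344456
667888
888888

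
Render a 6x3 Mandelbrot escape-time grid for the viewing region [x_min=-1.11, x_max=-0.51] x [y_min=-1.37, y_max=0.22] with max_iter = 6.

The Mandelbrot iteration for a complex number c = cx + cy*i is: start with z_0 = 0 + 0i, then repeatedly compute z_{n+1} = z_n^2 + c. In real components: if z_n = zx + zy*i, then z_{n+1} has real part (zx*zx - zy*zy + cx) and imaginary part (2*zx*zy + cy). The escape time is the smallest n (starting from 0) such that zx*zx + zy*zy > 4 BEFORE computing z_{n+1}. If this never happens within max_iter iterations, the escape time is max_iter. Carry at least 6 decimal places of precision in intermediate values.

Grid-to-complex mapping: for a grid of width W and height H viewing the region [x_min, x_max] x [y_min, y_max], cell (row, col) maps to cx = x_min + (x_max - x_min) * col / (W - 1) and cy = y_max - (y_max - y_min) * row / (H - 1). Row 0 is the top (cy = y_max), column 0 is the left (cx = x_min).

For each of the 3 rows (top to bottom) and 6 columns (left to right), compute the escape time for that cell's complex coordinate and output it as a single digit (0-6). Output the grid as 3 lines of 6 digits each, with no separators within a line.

Answer: 666666
455666
222222

Derivation:
(row=0, col=0): c = -1.1100 + 0.2200i → escape time 6
(row=0, col=1): c = -0.9900 + 0.2200i → escape time 6
(row=0, col=2): c = -0.8700 + 0.2200i → escape time 6
(row=0, col=3): c = -0.7500 + 0.2200i → escape time 6
(row=0, col=4): c = -0.6300 + 0.2200i → escape time 6
(row=0, col=5): c = -0.5100 + 0.2200i → escape time 6
(row=1, col=0): c = -1.1100 + -0.5750i → escape time 4
(row=1, col=1): c = -0.9900 + -0.5750i → escape time 5
(row=1, col=2): c = -0.8700 + -0.5750i → escape time 5
(row=1, col=3): c = -0.7500 + -0.5750i → escape time 6
(row=1, col=4): c = -0.6300 + -0.5750i → escape time 6
(row=1, col=5): c = -0.5100 + -0.5750i → escape time 6
(row=2, col=0): c = -1.1100 + -1.3700i → escape time 2
(row=2, col=1): c = -0.9900 + -1.3700i → escape time 2
(row=2, col=2): c = -0.8700 + -1.3700i → escape time 2
(row=2, col=3): c = -0.7500 + -1.3700i → escape time 2
(row=2, col=4): c = -0.6300 + -1.3700i → escape time 2
(row=2, col=5): c = -0.5100 + -1.3700i → escape time 2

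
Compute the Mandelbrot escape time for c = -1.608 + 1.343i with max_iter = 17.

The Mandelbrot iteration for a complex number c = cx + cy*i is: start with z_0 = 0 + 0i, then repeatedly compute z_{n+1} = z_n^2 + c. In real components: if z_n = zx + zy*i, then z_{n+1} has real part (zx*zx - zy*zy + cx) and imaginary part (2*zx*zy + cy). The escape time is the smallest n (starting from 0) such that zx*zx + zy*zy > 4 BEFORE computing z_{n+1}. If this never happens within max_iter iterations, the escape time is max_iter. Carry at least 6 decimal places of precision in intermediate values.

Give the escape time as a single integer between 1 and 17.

z_0 = 0 + 0i, c = -1.6080 + 1.3430i
Iter 1: z = -1.6080 + 1.3430i, |z|^2 = 4.3893
Escaped at iteration 1

Answer: 1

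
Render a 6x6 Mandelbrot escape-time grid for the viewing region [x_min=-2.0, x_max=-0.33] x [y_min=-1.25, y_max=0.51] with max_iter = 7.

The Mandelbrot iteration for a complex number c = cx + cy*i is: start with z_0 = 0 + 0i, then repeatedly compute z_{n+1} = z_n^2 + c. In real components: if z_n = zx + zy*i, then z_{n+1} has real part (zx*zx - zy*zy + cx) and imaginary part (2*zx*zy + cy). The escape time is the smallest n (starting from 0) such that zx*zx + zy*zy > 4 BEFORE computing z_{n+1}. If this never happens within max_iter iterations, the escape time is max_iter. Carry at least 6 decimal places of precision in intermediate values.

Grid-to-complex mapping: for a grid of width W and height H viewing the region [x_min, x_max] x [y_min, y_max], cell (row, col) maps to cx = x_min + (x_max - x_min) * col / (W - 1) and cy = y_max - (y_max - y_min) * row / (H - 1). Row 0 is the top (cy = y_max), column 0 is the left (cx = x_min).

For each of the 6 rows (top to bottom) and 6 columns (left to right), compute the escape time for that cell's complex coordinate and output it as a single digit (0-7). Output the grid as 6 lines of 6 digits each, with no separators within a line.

Answer: 133577
157777
147777
133577
123345
112333

Derivation:
(row=0, col=0): c = -2.0000 + 0.5100i → escape time 1
(row=0, col=1): c = -1.6660 + 0.5100i → escape time 3
(row=0, col=2): c = -1.3320 + 0.5100i → escape time 3
(row=0, col=3): c = -0.9980 + 0.5100i → escape time 5
(row=0, col=4): c = -0.6640 + 0.5100i → escape time 7
(row=0, col=5): c = -0.3300 + 0.5100i → escape time 7
(row=1, col=0): c = -2.0000 + 0.1580i → escape time 1
(row=1, col=1): c = -1.6660 + 0.1580i → escape time 5
(row=1, col=2): c = -1.3320 + 0.1580i → escape time 7
(row=1, col=3): c = -0.9980 + 0.1580i → escape time 7
(row=1, col=4): c = -0.6640 + 0.1580i → escape time 7
(row=1, col=5): c = -0.3300 + 0.1580i → escape time 7
(row=2, col=0): c = -2.0000 + -0.1940i → escape time 1
(row=2, col=1): c = -1.6660 + -0.1940i → escape time 4
(row=2, col=2): c = -1.3320 + -0.1940i → escape time 7
(row=2, col=3): c = -0.9980 + -0.1940i → escape time 7
(row=2, col=4): c = -0.6640 + -0.1940i → escape time 7
(row=2, col=5): c = -0.3300 + -0.1940i → escape time 7
(row=3, col=0): c = -2.0000 + -0.5460i → escape time 1
(row=3, col=1): c = -1.6660 + -0.5460i → escape time 3
(row=3, col=2): c = -1.3320 + -0.5460i → escape time 3
(row=3, col=3): c = -0.9980 + -0.5460i → escape time 5
(row=3, col=4): c = -0.6640 + -0.5460i → escape time 7
(row=3, col=5): c = -0.3300 + -0.5460i → escape time 7
(row=4, col=0): c = -2.0000 + -0.8980i → escape time 1
(row=4, col=1): c = -1.6660 + -0.8980i → escape time 2
(row=4, col=2): c = -1.3320 + -0.8980i → escape time 3
(row=4, col=3): c = -0.9980 + -0.8980i → escape time 3
(row=4, col=4): c = -0.6640 + -0.8980i → escape time 4
(row=4, col=5): c = -0.3300 + -0.8980i → escape time 5
(row=5, col=0): c = -2.0000 + -1.2500i → escape time 1
(row=5, col=1): c = -1.6660 + -1.2500i → escape time 1
(row=5, col=2): c = -1.3320 + -1.2500i → escape time 2
(row=5, col=3): c = -0.9980 + -1.2500i → escape time 3
(row=5, col=4): c = -0.6640 + -1.2500i → escape time 3
(row=5, col=5): c = -0.3300 + -1.2500i → escape time 3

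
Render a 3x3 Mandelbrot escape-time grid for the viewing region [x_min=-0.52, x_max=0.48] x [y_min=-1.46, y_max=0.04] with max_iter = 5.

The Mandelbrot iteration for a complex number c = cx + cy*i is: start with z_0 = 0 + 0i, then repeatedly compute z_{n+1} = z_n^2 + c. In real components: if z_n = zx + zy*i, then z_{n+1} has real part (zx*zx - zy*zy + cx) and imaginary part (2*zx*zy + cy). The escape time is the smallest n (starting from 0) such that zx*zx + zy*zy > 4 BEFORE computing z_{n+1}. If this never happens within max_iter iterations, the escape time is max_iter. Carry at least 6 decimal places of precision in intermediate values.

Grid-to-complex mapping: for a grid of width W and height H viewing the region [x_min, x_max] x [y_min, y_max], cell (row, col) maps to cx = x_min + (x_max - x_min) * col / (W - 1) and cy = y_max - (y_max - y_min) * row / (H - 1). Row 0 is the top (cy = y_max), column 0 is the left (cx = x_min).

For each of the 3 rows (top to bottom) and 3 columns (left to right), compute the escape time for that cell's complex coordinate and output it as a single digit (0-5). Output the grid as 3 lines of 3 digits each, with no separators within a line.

(row=0, col=0): c = -0.5200 + 0.0400i → escape time 5
(row=0, col=1): c = -0.0200 + 0.0400i → escape time 5
(row=0, col=2): c = 0.4800 + 0.0400i → escape time 5
(row=1, col=0): c = -0.5200 + -0.7100i → escape time 5
(row=1, col=1): c = -0.0200 + -0.7100i → escape time 5
(row=1, col=2): c = 0.4800 + -0.7100i → escape time 4
(row=2, col=0): c = -0.5200 + -1.4600i → escape time 2
(row=2, col=1): c = -0.0200 + -1.4600i → escape time 2
(row=2, col=2): c = 0.4800 + -1.4600i → escape time 2

Answer: 555
554
222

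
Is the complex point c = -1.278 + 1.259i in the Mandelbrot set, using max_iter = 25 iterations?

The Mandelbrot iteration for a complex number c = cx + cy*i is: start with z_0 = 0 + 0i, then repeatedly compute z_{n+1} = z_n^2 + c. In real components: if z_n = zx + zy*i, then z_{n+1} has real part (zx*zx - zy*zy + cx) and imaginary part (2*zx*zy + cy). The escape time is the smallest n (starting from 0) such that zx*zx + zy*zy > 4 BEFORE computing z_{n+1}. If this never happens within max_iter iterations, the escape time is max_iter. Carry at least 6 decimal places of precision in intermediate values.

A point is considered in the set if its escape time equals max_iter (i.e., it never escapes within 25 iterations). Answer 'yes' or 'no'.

Answer: no

Derivation:
z_0 = 0 + 0i, c = -1.2780 + 1.2590i
Iter 1: z = -1.2780 + 1.2590i, |z|^2 = 3.2184
Iter 2: z = -1.2298 + -1.9590i, |z|^2 = 5.3501
Escaped at iteration 2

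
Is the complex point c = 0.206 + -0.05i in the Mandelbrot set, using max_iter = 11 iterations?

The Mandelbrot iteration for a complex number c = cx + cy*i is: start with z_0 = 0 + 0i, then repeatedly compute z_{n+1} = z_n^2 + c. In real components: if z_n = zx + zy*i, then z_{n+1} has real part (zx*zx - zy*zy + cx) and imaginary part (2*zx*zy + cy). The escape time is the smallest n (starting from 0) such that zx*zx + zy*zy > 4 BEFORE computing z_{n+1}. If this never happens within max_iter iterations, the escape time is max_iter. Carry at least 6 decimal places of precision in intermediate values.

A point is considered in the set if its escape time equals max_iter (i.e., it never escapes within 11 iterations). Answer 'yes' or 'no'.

Answer: yes

Derivation:
z_0 = 0 + 0i, c = 0.2060 + -0.0500i
Iter 1: z = 0.2060 + -0.0500i, |z|^2 = 0.0449
Iter 2: z = 0.2459 + -0.0706i, |z|^2 = 0.0655
Iter 3: z = 0.2615 + -0.0847i, |z|^2 = 0.0756
Iter 4: z = 0.2672 + -0.0943i, |z|^2 = 0.0803
Iter 5: z = 0.2685 + -0.1004i, |z|^2 = 0.0822
Iter 6: z = 0.2680 + -0.1039i, |z|^2 = 0.0826
Iter 7: z = 0.2670 + -0.1057i, |z|^2 = 0.0825
Iter 8: z = 0.2661 + -0.1065i, |z|^2 = 0.0822
Iter 9: z = 0.2655 + -0.1067i, |z|^2 = 0.0819
Iter 10: z = 0.2651 + -0.1066i, |z|^2 = 0.0817
Did not escape in 11 iterations → in set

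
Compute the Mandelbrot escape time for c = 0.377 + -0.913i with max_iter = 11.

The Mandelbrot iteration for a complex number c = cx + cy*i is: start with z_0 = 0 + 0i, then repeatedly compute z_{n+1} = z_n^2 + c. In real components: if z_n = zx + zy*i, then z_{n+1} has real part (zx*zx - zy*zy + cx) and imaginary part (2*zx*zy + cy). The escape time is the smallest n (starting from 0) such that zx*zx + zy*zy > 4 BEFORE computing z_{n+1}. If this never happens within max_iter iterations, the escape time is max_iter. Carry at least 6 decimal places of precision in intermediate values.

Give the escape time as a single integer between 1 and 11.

Answer: 3

Derivation:
z_0 = 0 + 0i, c = 0.3770 + -0.9130i
Iter 1: z = 0.3770 + -0.9130i, |z|^2 = 0.9757
Iter 2: z = -0.3144 + -1.6014i, |z|^2 = 2.6634
Iter 3: z = -2.0886 + 0.0941i, |z|^2 = 4.3712
Escaped at iteration 3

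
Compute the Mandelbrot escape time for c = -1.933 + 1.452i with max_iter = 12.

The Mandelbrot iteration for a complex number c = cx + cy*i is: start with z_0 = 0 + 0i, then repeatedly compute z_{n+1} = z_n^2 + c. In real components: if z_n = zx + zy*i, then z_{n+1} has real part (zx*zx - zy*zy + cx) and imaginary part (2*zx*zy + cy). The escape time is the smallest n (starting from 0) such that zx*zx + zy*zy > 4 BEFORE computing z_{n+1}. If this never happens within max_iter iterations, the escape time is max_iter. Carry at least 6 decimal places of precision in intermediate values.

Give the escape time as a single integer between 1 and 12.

z_0 = 0 + 0i, c = -1.9330 + 1.4520i
Iter 1: z = -1.9330 + 1.4520i, |z|^2 = 5.8448
Escaped at iteration 1

Answer: 1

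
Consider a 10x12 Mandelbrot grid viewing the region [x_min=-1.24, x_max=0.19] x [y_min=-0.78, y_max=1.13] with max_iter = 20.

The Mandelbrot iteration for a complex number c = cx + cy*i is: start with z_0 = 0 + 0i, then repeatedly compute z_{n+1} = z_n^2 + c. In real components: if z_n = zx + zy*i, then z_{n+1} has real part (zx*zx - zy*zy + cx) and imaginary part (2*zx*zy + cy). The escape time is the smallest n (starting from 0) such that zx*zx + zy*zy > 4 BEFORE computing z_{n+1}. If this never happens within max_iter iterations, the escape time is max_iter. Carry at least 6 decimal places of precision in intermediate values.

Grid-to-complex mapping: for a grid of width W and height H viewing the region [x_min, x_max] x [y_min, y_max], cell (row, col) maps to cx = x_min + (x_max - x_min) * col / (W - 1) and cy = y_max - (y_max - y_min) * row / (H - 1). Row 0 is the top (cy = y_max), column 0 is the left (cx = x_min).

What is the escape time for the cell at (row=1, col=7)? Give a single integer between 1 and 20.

z_0 = 0 + 0i, c = -0.1278 + 0.9564i
Iter 1: z = -0.1278 + 0.9564i, |z|^2 = 0.9310
Iter 2: z = -1.0261 + 0.7120i, |z|^2 = 1.5597
Iter 3: z = 0.4182 + -0.5047i, |z|^2 = 0.4296
Iter 4: z = -0.2076 + 0.5343i, |z|^2 = 0.3285
Iter 5: z = -0.3701 + 0.7345i, |z|^2 = 0.6765
Iter 6: z = -0.5303 + 0.4127i, |z|^2 = 0.4515
Iter 7: z = -0.0168 + 0.5187i, |z|^2 = 0.2693
Iter 8: z = -0.3965 + 0.9389i, |z|^2 = 1.0388
Iter 9: z = -0.8521 + 0.2118i, |z|^2 = 0.7709
Iter 10: z = 0.5534 + 0.5954i, |z|^2 = 0.6608
Iter 11: z = -0.1760 + 1.6154i, |z|^2 = 2.6406
Iter 12: z = -2.7064 + 0.3876i, |z|^2 = 7.4747
Escaped at iteration 12

Answer: 12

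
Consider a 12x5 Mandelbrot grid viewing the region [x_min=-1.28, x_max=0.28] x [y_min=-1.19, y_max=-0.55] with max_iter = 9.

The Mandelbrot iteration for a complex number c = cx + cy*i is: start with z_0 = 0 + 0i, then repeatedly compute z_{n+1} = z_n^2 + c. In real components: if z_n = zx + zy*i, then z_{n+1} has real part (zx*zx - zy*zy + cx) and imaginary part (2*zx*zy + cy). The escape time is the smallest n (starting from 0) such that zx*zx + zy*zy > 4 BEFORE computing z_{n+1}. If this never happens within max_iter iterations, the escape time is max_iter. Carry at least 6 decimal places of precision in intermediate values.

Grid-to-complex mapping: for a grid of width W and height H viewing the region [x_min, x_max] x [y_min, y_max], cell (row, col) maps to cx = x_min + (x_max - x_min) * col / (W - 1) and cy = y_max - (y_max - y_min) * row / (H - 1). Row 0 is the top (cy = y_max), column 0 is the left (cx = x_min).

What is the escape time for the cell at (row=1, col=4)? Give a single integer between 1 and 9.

Answer: 5

Derivation:
z_0 = 0 + 0i, c = -0.7127 + -0.7100i
Iter 1: z = -0.7127 + -0.7100i, |z|^2 = 1.0121
Iter 2: z = -0.7088 + 0.3021i, |z|^2 = 0.5937
Iter 3: z = -0.3015 + -1.1382i, |z|^2 = 1.3865
Iter 4: z = -1.9174 + -0.0236i, |z|^2 = 3.6771
Iter 5: z = 2.9632 + -0.6195i, |z|^2 = 9.1645
Escaped at iteration 5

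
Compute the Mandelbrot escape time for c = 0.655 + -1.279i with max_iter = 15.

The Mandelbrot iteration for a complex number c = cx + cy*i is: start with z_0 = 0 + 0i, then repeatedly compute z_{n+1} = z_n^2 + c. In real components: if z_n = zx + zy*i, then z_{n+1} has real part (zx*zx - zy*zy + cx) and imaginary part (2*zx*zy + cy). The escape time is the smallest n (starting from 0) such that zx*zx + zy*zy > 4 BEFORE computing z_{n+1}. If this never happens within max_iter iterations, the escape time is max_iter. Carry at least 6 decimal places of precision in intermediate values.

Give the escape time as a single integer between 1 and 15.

Answer: 2

Derivation:
z_0 = 0 + 0i, c = 0.6550 + -1.2790i
Iter 1: z = 0.6550 + -1.2790i, |z|^2 = 2.0649
Iter 2: z = -0.5518 + -2.9545i, |z|^2 = 9.0335
Escaped at iteration 2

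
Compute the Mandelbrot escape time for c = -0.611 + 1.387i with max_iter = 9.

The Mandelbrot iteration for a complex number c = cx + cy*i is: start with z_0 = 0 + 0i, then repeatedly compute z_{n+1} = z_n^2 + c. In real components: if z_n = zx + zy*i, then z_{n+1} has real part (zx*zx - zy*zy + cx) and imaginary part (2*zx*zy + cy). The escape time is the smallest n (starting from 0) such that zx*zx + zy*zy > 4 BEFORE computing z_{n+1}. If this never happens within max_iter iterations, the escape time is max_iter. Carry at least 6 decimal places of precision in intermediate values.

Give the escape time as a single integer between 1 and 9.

Answer: 2

Derivation:
z_0 = 0 + 0i, c = -0.6110 + 1.3870i
Iter 1: z = -0.6110 + 1.3870i, |z|^2 = 2.2971
Iter 2: z = -2.1614 + -0.3079i, |z|^2 = 4.7667
Escaped at iteration 2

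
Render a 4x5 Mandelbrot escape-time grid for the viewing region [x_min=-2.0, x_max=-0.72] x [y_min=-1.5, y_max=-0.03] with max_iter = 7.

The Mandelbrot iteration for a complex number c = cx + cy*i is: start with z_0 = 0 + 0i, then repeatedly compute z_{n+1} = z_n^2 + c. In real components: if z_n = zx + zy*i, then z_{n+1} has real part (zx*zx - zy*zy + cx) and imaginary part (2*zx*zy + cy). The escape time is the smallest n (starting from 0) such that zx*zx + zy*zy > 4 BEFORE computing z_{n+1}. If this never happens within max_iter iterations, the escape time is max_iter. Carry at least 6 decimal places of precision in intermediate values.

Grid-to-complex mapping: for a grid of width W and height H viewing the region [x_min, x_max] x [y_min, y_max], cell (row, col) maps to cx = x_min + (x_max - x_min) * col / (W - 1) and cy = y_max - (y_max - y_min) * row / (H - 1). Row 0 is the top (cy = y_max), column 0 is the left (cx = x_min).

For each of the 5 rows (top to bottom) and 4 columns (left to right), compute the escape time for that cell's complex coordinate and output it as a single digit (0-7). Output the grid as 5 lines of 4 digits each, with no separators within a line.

(row=0, col=0): c = -2.0000 + -0.0300i → escape time 1
(row=0, col=1): c = -1.5733 + -0.0300i → escape time 7
(row=0, col=2): c = -1.1467 + -0.0300i → escape time 7
(row=0, col=3): c = -0.7200 + -0.0300i → escape time 7
(row=1, col=0): c = -2.0000 + -0.3975i → escape time 1
(row=1, col=1): c = -1.5733 + -0.3975i → escape time 4
(row=1, col=2): c = -1.1467 + -0.3975i → escape time 7
(row=1, col=3): c = -0.7200 + -0.3975i → escape time 7
(row=2, col=0): c = -2.0000 + -0.7650i → escape time 1
(row=2, col=1): c = -1.5733 + -0.7650i → escape time 3
(row=2, col=2): c = -1.1467 + -0.7650i → escape time 3
(row=2, col=3): c = -0.7200 + -0.7650i → escape time 4
(row=3, col=0): c = -2.0000 + -1.1325i → escape time 1
(row=3, col=1): c = -1.5733 + -1.1325i → escape time 2
(row=3, col=2): c = -1.1467 + -1.1325i → escape time 3
(row=3, col=3): c = -0.7200 + -1.1325i → escape time 3
(row=4, col=0): c = -2.0000 + -1.5000i → escape time 1
(row=4, col=1): c = -1.5733 + -1.5000i → escape time 1
(row=4, col=2): c = -1.1467 + -1.5000i → escape time 2
(row=4, col=3): c = -0.7200 + -1.5000i → escape time 2

Answer: 1777
1477
1334
1233
1122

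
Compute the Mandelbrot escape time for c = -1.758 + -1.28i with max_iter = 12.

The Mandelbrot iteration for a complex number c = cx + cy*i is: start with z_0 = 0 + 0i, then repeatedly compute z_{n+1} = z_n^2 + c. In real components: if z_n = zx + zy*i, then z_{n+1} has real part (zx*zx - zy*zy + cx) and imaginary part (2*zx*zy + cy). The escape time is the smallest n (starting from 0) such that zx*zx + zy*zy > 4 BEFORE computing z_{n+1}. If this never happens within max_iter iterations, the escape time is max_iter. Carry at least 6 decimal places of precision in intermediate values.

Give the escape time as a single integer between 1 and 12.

z_0 = 0 + 0i, c = -1.7580 + -1.2800i
Iter 1: z = -1.7580 + -1.2800i, |z|^2 = 4.7290
Escaped at iteration 1

Answer: 1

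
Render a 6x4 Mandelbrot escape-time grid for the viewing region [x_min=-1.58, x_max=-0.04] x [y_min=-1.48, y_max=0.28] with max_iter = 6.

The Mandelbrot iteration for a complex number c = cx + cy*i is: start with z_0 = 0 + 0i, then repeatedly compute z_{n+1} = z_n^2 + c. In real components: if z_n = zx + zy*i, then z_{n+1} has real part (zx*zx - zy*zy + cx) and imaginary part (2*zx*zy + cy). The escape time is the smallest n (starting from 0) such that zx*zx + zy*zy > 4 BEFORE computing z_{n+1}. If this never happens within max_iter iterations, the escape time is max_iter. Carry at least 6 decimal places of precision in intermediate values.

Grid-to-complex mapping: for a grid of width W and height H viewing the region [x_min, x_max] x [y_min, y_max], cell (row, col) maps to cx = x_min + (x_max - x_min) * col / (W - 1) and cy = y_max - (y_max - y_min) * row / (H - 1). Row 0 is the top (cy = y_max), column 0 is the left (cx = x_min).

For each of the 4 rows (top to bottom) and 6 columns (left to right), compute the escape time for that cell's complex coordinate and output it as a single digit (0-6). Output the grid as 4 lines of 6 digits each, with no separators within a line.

Answer: 466666
466666
333456
122222

Derivation:
(row=0, col=0): c = -1.5800 + 0.2800i → escape time 4
(row=0, col=1): c = -1.2720 + 0.2800i → escape time 6
(row=0, col=2): c = -0.9640 + 0.2800i → escape time 6
(row=0, col=3): c = -0.6560 + 0.2800i → escape time 6
(row=0, col=4): c = -0.3480 + 0.2800i → escape time 6
(row=0, col=5): c = -0.0400 + 0.2800i → escape time 6
(row=1, col=0): c = -1.5800 + -0.3067i → escape time 4
(row=1, col=1): c = -1.2720 + -0.3067i → escape time 6
(row=1, col=2): c = -0.9640 + -0.3067i → escape time 6
(row=1, col=3): c = -0.6560 + -0.3067i → escape time 6
(row=1, col=4): c = -0.3480 + -0.3067i → escape time 6
(row=1, col=5): c = -0.0400 + -0.3067i → escape time 6
(row=2, col=0): c = -1.5800 + -0.8933i → escape time 3
(row=2, col=1): c = -1.2720 + -0.8933i → escape time 3
(row=2, col=2): c = -0.9640 + -0.8933i → escape time 3
(row=2, col=3): c = -0.6560 + -0.8933i → escape time 4
(row=2, col=4): c = -0.3480 + -0.8933i → escape time 5
(row=2, col=5): c = -0.0400 + -0.8933i → escape time 6
(row=3, col=0): c = -1.5800 + -1.4800i → escape time 1
(row=3, col=1): c = -1.2720 + -1.4800i → escape time 2
(row=3, col=2): c = -0.9640 + -1.4800i → escape time 2
(row=3, col=3): c = -0.6560 + -1.4800i → escape time 2
(row=3, col=4): c = -0.3480 + -1.4800i → escape time 2
(row=3, col=5): c = -0.0400 + -1.4800i → escape time 2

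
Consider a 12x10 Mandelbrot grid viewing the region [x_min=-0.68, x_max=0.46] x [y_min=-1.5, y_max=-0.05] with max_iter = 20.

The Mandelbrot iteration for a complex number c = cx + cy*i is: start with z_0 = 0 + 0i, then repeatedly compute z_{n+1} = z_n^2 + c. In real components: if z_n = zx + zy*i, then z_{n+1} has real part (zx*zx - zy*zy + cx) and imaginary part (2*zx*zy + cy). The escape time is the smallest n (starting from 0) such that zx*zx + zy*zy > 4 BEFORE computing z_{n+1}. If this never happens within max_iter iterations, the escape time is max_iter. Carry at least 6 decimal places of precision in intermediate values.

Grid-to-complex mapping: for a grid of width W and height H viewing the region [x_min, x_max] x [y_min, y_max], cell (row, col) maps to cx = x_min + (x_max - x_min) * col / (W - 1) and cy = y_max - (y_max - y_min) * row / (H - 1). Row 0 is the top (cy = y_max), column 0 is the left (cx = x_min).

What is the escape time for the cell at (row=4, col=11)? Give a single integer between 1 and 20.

Answer: 4

Derivation:
z_0 = 0 + 0i, c = 0.4600 + -0.6944i
Iter 1: z = 0.4600 + -0.6944i, |z|^2 = 0.6939
Iter 2: z = 0.1893 + -1.3333i, |z|^2 = 1.8136
Iter 3: z = -1.2819 + -1.1994i, |z|^2 = 3.0818
Iter 4: z = 0.6648 + 2.3806i, |z|^2 = 6.1091
Escaped at iteration 4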